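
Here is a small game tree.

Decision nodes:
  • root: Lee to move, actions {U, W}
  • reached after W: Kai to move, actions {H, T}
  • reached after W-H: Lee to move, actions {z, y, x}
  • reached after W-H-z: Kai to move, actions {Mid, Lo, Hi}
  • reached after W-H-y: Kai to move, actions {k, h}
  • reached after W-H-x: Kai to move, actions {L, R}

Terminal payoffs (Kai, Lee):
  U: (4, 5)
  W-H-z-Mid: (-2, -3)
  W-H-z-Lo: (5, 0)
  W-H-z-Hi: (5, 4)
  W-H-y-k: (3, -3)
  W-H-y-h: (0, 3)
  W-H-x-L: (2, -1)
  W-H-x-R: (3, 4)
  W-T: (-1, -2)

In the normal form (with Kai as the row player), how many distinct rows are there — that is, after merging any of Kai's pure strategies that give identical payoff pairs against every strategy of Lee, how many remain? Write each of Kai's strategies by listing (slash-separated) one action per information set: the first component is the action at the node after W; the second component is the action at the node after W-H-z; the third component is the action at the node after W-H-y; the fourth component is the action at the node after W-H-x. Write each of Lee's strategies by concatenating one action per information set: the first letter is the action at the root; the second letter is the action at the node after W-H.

13

Kai has 24 pure strategies: H/Mid/k/L, H/Mid/k/R, H/Mid/h/L, H/Mid/h/R, H/Lo/k/L, H/Lo/k/R, H/Lo/h/L, H/Lo/h/R, H/Hi/k/L, H/Hi/k/R, H/Hi/h/L, H/Hi/h/R, T/Mid/k/L, T/Mid/k/R, T/Mid/h/L, T/Mid/h/R, T/Lo/k/L, T/Lo/k/R, T/Lo/h/L, T/Lo/h/R, T/Hi/k/L, T/Hi/k/R, T/Hi/h/L, T/Hi/h/R. Columns: Uz, Uy, Ux, Wz, Wy, Wx.
{H/Mid/k/L} → row (4,5) (4,5) (4,5) (-2,-3) (3,-3) (2,-1)
{H/Mid/k/R} → row (4,5) (4,5) (4,5) (-2,-3) (3,-3) (3,4)
{H/Mid/h/L} → row (4,5) (4,5) (4,5) (-2,-3) (0,3) (2,-1)
{H/Mid/h/R} → row (4,5) (4,5) (4,5) (-2,-3) (0,3) (3,4)
{H/Lo/k/L} → row (4,5) (4,5) (4,5) (5,0) (3,-3) (2,-1)
{H/Lo/k/R} → row (4,5) (4,5) (4,5) (5,0) (3,-3) (3,4)
{H/Lo/h/L} → row (4,5) (4,5) (4,5) (5,0) (0,3) (2,-1)
{H/Lo/h/R} → row (4,5) (4,5) (4,5) (5,0) (0,3) (3,4)
{H/Hi/k/L} → row (4,5) (4,5) (4,5) (5,4) (3,-3) (2,-1)
{H/Hi/k/R} → row (4,5) (4,5) (4,5) (5,4) (3,-3) (3,4)
{H/Hi/h/L} → row (4,5) (4,5) (4,5) (5,4) (0,3) (2,-1)
{H/Hi/h/R} → row (4,5) (4,5) (4,5) (5,4) (0,3) (3,4)
{T/Mid/k/L, T/Mid/k/R, T/Mid/h/L, T/Mid/h/R, T/Lo/k/L, T/Lo/k/R, T/Lo/h/L, T/Lo/h/R, T/Hi/k/L, T/Hi/k/R, T/Hi/h/L, T/Hi/h/R} → row (4,5) (4,5) (4,5) (-1,-2) (-1,-2) (-1,-2)
That's 13 distinct rows out of 24 strategies.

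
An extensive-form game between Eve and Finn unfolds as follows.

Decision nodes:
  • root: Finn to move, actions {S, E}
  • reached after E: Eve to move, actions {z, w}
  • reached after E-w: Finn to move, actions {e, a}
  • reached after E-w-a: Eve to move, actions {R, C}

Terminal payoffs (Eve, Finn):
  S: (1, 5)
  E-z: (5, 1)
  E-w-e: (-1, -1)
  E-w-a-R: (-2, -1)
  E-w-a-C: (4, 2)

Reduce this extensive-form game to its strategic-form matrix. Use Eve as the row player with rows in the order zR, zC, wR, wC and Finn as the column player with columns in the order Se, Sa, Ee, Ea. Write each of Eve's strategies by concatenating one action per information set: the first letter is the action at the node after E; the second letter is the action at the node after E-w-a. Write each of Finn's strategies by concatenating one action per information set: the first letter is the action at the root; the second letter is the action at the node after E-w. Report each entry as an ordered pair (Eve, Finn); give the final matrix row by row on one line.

zR: (1,5) (1,5) (5,1) (5,1) | zC: (1,5) (1,5) (5,1) (5,1) | wR: (1,5) (1,5) (-1,-1) (-2,-1) | wC: (1,5) (1,5) (-1,-1) (4,2)

           Se       Sa       Ee       Ea
  zR    (1,5)    (1,5)    (5,1)    (5,1)
  zC    (1,5)    (1,5)    (5,1)    (5,1)
  wR    (1,5)    (1,5)  (-1,-1)  (-2,-1)
  wC    (1,5)    (1,5)  (-1,-1)    (4,2)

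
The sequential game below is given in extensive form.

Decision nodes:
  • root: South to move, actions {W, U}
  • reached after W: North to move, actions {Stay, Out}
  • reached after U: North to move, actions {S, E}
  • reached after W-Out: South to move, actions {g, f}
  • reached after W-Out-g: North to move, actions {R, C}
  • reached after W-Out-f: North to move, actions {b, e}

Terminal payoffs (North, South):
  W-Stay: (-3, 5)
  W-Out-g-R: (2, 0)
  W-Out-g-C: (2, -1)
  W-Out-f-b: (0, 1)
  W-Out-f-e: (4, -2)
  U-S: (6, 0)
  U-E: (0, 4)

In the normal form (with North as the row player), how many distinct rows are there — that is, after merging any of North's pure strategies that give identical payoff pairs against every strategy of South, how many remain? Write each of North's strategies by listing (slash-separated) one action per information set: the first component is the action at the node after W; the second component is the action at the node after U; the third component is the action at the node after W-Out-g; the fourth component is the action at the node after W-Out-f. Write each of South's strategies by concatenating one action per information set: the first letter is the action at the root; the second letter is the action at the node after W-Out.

10

North has 16 pure strategies: Stay/S/R/b, Stay/S/R/e, Stay/S/C/b, Stay/S/C/e, Stay/E/R/b, Stay/E/R/e, Stay/E/C/b, Stay/E/C/e, Out/S/R/b, Out/S/R/e, Out/S/C/b, Out/S/C/e, Out/E/R/b, Out/E/R/e, Out/E/C/b, Out/E/C/e. Columns: Wg, Wf, Ug, Uf.
{Stay/S/R/b, Stay/S/R/e, Stay/S/C/b, Stay/S/C/e} → row (-3,5) (-3,5) (6,0) (6,0)
{Stay/E/R/b, Stay/E/R/e, Stay/E/C/b, Stay/E/C/e} → row (-3,5) (-3,5) (0,4) (0,4)
{Out/S/R/b} → row (2,0) (0,1) (6,0) (6,0)
{Out/S/R/e} → row (2,0) (4,-2) (6,0) (6,0)
{Out/S/C/b} → row (2,-1) (0,1) (6,0) (6,0)
{Out/S/C/e} → row (2,-1) (4,-2) (6,0) (6,0)
{Out/E/R/b} → row (2,0) (0,1) (0,4) (0,4)
{Out/E/R/e} → row (2,0) (4,-2) (0,4) (0,4)
{Out/E/C/b} → row (2,-1) (0,1) (0,4) (0,4)
{Out/E/C/e} → row (2,-1) (4,-2) (0,4) (0,4)
That's 10 distinct rows out of 16 strategies.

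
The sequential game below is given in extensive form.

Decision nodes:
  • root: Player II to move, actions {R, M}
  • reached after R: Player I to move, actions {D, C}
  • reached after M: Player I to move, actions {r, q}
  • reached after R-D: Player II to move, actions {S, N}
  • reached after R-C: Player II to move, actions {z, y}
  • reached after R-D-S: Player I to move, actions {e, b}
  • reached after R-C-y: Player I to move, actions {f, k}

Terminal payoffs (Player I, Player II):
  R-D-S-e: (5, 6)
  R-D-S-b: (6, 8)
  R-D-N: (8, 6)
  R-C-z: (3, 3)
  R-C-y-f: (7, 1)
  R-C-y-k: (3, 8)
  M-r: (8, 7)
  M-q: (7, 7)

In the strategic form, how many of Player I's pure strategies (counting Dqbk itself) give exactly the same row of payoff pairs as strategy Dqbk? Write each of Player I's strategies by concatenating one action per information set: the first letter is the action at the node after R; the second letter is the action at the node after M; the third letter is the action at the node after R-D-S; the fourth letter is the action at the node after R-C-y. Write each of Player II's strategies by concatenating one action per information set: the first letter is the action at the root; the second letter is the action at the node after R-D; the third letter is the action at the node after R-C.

Row for Dqbk (columns RSz, RSy, RNz, RNy, MSz, MSy, MNz, MNy): (6,8) (6,8) (8,6) (8,6) (7,7) (7,7) (7,7) (7,7).
Under Dqbk, Player I's choice at the node after R-C-y can never be reached regardless of what Player II does, so varying those choices leaves every outcome unchanged.
Holding the reachable choices fixed and varying the unreachable one freely already gives 2 equivalent strategies.
No other strategy reproduces this row, so those 2 are the full class: Dqbf, Dqbk.

2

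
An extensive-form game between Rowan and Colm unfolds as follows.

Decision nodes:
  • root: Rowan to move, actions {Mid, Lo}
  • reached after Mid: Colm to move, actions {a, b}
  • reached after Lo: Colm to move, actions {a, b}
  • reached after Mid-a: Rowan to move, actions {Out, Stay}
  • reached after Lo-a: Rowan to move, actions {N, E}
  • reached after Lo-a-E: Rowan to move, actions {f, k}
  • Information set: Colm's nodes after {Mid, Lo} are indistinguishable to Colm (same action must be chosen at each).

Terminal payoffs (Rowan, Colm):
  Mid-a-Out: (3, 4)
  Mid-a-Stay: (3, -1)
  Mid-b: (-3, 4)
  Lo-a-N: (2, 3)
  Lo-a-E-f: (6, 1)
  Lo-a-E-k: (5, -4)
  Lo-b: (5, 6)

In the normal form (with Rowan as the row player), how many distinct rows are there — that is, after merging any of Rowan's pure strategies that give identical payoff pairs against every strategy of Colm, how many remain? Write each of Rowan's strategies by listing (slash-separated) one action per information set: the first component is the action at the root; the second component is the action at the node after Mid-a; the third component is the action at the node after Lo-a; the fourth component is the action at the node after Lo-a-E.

5

Rowan has 16 pure strategies: Mid/Out/N/f, Mid/Out/N/k, Mid/Out/E/f, Mid/Out/E/k, Mid/Stay/N/f, Mid/Stay/N/k, Mid/Stay/E/f, Mid/Stay/E/k, Lo/Out/N/f, Lo/Out/N/k, Lo/Out/E/f, Lo/Out/E/k, Lo/Stay/N/f, Lo/Stay/N/k, Lo/Stay/E/f, Lo/Stay/E/k. Columns: a, b.
{Mid/Out/N/f, Mid/Out/N/k, Mid/Out/E/f, Mid/Out/E/k} → row (3,4) (-3,4)
{Mid/Stay/N/f, Mid/Stay/N/k, Mid/Stay/E/f, Mid/Stay/E/k} → row (3,-1) (-3,4)
{Lo/Out/N/f, Lo/Out/N/k, Lo/Stay/N/f, Lo/Stay/N/k} → row (2,3) (5,6)
{Lo/Out/E/f, Lo/Stay/E/f} → row (6,1) (5,6)
{Lo/Out/E/k, Lo/Stay/E/k} → row (5,-4) (5,6)
That's 5 distinct rows out of 16 strategies.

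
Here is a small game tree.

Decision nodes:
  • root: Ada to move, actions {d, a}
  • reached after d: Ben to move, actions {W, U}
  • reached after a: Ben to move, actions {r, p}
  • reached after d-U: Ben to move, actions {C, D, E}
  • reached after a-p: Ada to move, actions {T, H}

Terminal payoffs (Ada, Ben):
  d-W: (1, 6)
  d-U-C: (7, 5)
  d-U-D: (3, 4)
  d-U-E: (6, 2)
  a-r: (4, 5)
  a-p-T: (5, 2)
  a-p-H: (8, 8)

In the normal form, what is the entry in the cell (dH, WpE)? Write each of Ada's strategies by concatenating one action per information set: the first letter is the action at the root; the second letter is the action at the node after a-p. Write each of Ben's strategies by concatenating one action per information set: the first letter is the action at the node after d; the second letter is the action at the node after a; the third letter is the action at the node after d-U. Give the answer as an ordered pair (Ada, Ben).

Trace the play path from the root:
  Ada plays d
  Ben plays W at [d]
→ terminal payoff (1, 6).
(Ada's choice at the node after a-p is never reached on this path, so it doesn't affect the outcome.)

(1, 6)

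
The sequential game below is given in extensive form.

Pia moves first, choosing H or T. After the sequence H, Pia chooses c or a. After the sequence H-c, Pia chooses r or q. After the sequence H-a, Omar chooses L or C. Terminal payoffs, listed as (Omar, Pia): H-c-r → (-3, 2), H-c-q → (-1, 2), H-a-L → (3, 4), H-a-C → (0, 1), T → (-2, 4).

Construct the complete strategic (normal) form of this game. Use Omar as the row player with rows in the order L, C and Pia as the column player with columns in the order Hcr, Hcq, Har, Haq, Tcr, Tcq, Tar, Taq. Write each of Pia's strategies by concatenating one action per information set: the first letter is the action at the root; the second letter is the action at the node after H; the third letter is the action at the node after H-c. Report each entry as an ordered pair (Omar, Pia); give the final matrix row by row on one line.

          Hcr      Hcq      Har      Haq      Tcr      Tcq      Tar      Taq
   L   (-3,2)   (-1,2)    (3,4)    (3,4)   (-2,4)   (-2,4)   (-2,4)   (-2,4)
   C   (-3,2)   (-1,2)    (0,1)    (0,1)   (-2,4)   (-2,4)   (-2,4)   (-2,4)

L: (-3,2) (-1,2) (3,4) (3,4) (-2,4) (-2,4) (-2,4) (-2,4) | C: (-3,2) (-1,2) (0,1) (0,1) (-2,4) (-2,4) (-2,4) (-2,4)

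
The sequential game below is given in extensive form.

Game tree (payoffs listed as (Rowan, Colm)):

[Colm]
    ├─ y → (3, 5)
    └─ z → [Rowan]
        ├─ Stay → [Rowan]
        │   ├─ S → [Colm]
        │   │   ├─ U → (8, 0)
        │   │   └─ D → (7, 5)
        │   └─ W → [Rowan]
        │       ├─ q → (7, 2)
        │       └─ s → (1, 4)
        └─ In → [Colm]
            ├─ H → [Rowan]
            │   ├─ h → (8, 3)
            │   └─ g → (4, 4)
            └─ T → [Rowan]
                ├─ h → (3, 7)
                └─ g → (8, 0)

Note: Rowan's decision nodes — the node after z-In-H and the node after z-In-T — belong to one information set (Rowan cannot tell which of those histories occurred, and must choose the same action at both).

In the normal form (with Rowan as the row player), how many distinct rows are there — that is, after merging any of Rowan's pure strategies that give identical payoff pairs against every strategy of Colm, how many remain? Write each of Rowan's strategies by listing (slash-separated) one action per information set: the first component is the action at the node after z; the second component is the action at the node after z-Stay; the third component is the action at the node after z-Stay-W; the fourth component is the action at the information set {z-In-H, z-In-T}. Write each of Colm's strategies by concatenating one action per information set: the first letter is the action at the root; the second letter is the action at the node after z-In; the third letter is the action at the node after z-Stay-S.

Rowan has 16 pure strategies: Stay/S/q/h, Stay/S/q/g, Stay/S/s/h, Stay/S/s/g, Stay/W/q/h, Stay/W/q/g, Stay/W/s/h, Stay/W/s/g, In/S/q/h, In/S/q/g, In/S/s/h, In/S/s/g, In/W/q/h, In/W/q/g, In/W/s/h, In/W/s/g. Columns: yHU, yHD, yTU, yTD, zHU, zHD, zTU, zTD.
{Stay/S/q/h, Stay/S/q/g, Stay/S/s/h, Stay/S/s/g} → row (3,5) (3,5) (3,5) (3,5) (8,0) (7,5) (8,0) (7,5)
{Stay/W/q/h, Stay/W/q/g} → row (3,5) (3,5) (3,5) (3,5) (7,2) (7,2) (7,2) (7,2)
{Stay/W/s/h, Stay/W/s/g} → row (3,5) (3,5) (3,5) (3,5) (1,4) (1,4) (1,4) (1,4)
{In/S/q/h, In/S/s/h, In/W/q/h, In/W/s/h} → row (3,5) (3,5) (3,5) (3,5) (8,3) (8,3) (3,7) (3,7)
{In/S/q/g, In/S/s/g, In/W/q/g, In/W/s/g} → row (3,5) (3,5) (3,5) (3,5) (4,4) (4,4) (8,0) (8,0)
That's 5 distinct rows out of 16 strategies.

5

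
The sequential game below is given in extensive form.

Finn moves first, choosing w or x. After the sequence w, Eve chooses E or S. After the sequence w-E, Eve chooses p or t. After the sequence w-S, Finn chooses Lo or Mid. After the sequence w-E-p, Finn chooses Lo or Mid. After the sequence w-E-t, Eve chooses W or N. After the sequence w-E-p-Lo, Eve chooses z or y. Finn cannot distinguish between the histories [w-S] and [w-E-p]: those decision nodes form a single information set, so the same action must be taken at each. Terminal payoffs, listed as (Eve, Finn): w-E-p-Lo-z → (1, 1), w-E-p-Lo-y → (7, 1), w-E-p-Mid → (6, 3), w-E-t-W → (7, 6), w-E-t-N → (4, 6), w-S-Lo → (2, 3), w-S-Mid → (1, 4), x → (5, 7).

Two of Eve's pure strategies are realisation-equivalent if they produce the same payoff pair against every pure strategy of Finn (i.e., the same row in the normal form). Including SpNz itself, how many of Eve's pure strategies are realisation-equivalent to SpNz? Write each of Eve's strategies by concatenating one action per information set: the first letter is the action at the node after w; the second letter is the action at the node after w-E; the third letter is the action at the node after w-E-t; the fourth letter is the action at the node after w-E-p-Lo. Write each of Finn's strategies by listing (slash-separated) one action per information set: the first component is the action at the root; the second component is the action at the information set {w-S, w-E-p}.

Row for SpNz (columns w/Lo, w/Mid, x/Lo, x/Mid): (2,3) (1,4) (5,7) (5,7).
Under SpNz, Eve's choice at the node after w-E and at the node after w-E-t and at the node after w-E-p-Lo can never be reached regardless of what Finn does, so varying those choices leaves every outcome unchanged.
Holding the reachable choices fixed and varying the unreachable ones freely already gives 2 × 2 × 2 = 8 equivalent strategies.
No other strategy reproduces this row, so those 8 are the full class: SpWz, SpWy, SpNz, SpNy, StWz, StWy, StNz, StNy.

8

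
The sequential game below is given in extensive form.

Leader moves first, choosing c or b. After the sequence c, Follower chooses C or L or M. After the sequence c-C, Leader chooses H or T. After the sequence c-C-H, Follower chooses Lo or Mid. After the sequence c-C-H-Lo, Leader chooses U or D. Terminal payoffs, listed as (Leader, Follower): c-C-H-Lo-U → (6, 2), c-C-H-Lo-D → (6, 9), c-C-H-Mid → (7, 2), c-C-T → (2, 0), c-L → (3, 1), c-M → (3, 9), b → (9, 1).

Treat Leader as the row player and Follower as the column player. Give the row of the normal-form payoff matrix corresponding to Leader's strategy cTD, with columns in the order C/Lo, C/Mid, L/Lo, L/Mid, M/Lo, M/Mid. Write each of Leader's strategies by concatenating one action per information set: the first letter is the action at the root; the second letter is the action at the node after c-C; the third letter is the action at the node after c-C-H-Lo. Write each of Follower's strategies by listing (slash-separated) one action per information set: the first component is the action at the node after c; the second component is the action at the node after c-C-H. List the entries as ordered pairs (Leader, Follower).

(2,0) (2,0) (3,1) (3,1) (3,9) (3,9)

vs C/Lo: Leader plays c → Follower plays C at [c] → Leader plays T at [c-C] → (2, 0)
vs C/Mid: Leader plays c → Follower plays C at [c] → Leader plays T at [c-C] → (2, 0)
vs L/Lo: Leader plays c → Follower plays L at [c] → (3, 1)
vs L/Mid: Leader plays c → Follower plays L at [c] → (3, 1)
vs M/Lo: Leader plays c → Follower plays M at [c] → (3, 9)
vs M/Mid: Leader plays c → Follower plays M at [c] → (3, 9)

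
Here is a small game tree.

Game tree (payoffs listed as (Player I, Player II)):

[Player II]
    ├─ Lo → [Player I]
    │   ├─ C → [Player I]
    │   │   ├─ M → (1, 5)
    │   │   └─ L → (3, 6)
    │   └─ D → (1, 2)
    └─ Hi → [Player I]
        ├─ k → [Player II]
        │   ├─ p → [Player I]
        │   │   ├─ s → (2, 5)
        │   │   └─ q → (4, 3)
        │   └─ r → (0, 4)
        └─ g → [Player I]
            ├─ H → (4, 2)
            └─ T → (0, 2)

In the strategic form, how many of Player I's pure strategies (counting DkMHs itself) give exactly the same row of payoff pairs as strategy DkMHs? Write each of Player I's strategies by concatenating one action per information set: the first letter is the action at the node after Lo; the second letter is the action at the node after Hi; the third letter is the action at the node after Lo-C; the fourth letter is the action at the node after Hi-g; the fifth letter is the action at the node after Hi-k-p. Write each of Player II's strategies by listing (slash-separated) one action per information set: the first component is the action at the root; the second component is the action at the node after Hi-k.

4

Row for DkMHs (columns Lo/p, Lo/r, Hi/p, Hi/r): (1,2) (1,2) (2,5) (0,4).
Under DkMHs, Player I's choice at the node after Lo-C and at the node after Hi-g can never be reached regardless of what Player II does, so varying those choices leaves every outcome unchanged.
Holding the reachable choices fixed and varying the unreachable ones freely already gives 2 × 2 = 4 equivalent strategies.
No other strategy reproduces this row, so those 4 are the full class: DkMHs, DkMTs, DkLHs, DkLTs.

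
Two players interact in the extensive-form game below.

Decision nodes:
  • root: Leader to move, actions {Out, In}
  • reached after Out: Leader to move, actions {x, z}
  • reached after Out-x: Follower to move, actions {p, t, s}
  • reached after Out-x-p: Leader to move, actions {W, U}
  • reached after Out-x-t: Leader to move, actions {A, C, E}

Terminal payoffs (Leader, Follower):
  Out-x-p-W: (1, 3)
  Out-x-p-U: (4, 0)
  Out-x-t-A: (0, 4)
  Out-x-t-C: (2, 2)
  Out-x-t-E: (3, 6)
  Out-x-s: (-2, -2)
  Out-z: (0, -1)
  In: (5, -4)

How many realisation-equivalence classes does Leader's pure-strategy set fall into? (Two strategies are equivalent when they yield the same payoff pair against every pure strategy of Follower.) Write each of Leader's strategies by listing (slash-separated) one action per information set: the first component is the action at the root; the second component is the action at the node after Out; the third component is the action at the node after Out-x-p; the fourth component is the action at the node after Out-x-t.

Leader has 24 pure strategies: Out/x/W/A, Out/x/W/C, Out/x/W/E, Out/x/U/A, Out/x/U/C, Out/x/U/E, Out/z/W/A, Out/z/W/C, Out/z/W/E, Out/z/U/A, Out/z/U/C, Out/z/U/E, In/x/W/A, In/x/W/C, In/x/W/E, In/x/U/A, In/x/U/C, In/x/U/E, In/z/W/A, In/z/W/C, In/z/W/E, In/z/U/A, In/z/U/C, In/z/U/E. Columns: p, t, s.
{Out/x/W/A} → row (1,3) (0,4) (-2,-2)
{Out/x/W/C} → row (1,3) (2,2) (-2,-2)
{Out/x/W/E} → row (1,3) (3,6) (-2,-2)
{Out/x/U/A} → row (4,0) (0,4) (-2,-2)
{Out/x/U/C} → row (4,0) (2,2) (-2,-2)
{Out/x/U/E} → row (4,0) (3,6) (-2,-2)
{Out/z/W/A, Out/z/W/C, Out/z/W/E, Out/z/U/A, Out/z/U/C, Out/z/U/E} → row (0,-1) (0,-1) (0,-1)
{In/x/W/A, In/x/W/C, In/x/W/E, In/x/U/A, In/x/U/C, In/x/U/E, In/z/W/A, In/z/W/C, In/z/W/E, In/z/U/A, In/z/U/C, In/z/U/E} → row (5,-4) (5,-4) (5,-4)
That's 8 distinct rows out of 24 strategies.

8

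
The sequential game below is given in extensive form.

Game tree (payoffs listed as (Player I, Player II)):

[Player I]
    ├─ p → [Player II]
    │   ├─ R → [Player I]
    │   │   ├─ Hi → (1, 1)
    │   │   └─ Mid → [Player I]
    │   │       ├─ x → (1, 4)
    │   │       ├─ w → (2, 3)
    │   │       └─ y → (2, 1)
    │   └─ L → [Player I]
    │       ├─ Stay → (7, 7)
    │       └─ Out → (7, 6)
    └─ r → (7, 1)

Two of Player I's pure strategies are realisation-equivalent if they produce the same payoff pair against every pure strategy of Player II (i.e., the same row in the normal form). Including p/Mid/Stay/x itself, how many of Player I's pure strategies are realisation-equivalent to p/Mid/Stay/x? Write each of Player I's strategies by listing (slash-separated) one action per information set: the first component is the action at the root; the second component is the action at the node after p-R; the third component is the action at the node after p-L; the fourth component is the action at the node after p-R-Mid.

Row for p/Mid/Stay/x (columns R, L): (1,4) (7,7).
Every one of Player I's information sets is on the play path for some reply by Player II when Player I follows p/Mid/Stay/x.
Changing the action at any of them therefore changes at least one column, so only p/Mid/Stay/x itself gives this row.

1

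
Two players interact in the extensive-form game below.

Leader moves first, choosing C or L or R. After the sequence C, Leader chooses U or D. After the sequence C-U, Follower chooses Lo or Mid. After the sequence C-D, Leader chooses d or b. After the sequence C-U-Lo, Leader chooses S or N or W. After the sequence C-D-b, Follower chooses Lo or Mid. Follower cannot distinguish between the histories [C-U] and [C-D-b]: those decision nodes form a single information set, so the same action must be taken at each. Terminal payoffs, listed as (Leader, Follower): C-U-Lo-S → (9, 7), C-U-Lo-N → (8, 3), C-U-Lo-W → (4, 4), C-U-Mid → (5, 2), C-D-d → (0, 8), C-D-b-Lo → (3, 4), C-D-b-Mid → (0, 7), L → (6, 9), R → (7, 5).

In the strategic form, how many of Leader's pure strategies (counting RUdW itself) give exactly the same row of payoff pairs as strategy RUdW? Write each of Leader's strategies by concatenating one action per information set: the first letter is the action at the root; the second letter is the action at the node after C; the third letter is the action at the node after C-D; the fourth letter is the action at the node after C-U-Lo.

Row for RUdW (columns Lo, Mid): (7,5) (7,5).
Under RUdW, Leader's choice at the node after C and at the node after C-D and at the node after C-U-Lo can never be reached regardless of what Follower does, so varying those choices leaves every outcome unchanged.
Holding the reachable choices fixed and varying the unreachable ones freely already gives 2 × 2 × 3 = 12 equivalent strategies.
No other strategy reproduces this row, so those 12 are the full class: RUdS, RUdN, RUdW, RUbS, RUbN, RUbW, RDdS, RDdN, RDdW, RDbS, RDbN, RDbW.

12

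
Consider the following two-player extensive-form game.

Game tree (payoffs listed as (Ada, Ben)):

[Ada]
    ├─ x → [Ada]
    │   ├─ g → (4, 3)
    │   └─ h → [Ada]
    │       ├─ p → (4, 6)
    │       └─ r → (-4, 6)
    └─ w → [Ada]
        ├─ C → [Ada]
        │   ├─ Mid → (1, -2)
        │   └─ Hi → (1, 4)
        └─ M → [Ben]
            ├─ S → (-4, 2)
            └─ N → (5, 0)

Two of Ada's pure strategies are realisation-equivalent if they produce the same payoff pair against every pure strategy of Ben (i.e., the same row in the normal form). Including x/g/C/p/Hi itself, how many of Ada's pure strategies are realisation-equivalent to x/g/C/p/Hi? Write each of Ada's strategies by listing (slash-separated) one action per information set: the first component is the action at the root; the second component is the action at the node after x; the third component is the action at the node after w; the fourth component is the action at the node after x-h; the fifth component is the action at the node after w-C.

Row for x/g/C/p/Hi (columns S, N): (4,3) (4,3).
Under x/g/C/p/Hi, Ada's choice at the node after w and at the node after x-h and at the node after w-C can never be reached regardless of what Ben does, so varying those choices leaves every outcome unchanged.
Holding the reachable choices fixed and varying the unreachable ones freely already gives 2 × 2 × 2 = 8 equivalent strategies.
No other strategy reproduces this row, so those 8 are the full class: x/g/C/p/Mid, x/g/C/p/Hi, x/g/C/r/Mid, x/g/C/r/Hi, x/g/M/p/Mid, x/g/M/p/Hi, x/g/M/r/Mid, x/g/M/r/Hi.

8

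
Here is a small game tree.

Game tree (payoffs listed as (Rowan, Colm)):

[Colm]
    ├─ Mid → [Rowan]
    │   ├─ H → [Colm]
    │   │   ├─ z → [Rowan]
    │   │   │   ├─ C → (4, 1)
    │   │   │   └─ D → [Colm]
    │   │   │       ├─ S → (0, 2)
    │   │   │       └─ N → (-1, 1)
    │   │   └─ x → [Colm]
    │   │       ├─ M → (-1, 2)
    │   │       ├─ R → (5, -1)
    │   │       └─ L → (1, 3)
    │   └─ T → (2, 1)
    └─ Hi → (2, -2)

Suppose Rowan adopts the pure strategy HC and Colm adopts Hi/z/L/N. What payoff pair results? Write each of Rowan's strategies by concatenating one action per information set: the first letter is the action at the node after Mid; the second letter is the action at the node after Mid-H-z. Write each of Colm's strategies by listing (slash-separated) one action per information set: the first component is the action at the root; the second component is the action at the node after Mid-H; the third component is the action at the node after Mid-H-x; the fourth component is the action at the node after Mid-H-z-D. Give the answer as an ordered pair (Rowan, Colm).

Trace the play path from the root:
  Colm plays Hi
→ terminal payoff (2, -2).
(Rowan's choice at the node after Mid is never reached on this path, so it doesn't affect the outcome.)

(2, -2)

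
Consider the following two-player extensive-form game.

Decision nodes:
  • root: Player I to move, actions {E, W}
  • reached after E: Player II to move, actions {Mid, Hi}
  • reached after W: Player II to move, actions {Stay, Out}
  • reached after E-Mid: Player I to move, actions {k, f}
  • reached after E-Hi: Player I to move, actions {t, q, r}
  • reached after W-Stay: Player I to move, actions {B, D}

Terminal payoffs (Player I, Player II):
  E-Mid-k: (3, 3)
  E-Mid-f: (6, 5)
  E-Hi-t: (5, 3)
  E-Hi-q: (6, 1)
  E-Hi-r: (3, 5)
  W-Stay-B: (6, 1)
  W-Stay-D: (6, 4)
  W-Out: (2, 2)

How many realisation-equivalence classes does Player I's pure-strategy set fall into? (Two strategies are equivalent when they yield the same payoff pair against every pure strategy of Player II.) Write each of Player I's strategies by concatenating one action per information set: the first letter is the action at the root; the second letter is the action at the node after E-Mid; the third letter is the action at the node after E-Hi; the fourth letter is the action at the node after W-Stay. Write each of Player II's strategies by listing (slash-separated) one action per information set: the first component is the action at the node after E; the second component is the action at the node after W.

Player I has 24 pure strategies: EktB, EktD, EkqB, EkqD, EkrB, EkrD, EftB, EftD, EfqB, EfqD, EfrB, EfrD, WktB, WktD, WkqB, WkqD, WkrB, WkrD, WftB, WftD, WfqB, WfqD, WfrB, WfrD. Columns: Mid/Stay, Mid/Out, Hi/Stay, Hi/Out.
{EktB, EktD} → row (3,3) (3,3) (5,3) (5,3)
{EkqB, EkqD} → row (3,3) (3,3) (6,1) (6,1)
{EkrB, EkrD} → row (3,3) (3,3) (3,5) (3,5)
{EftB, EftD} → row (6,5) (6,5) (5,3) (5,3)
{EfqB, EfqD} → row (6,5) (6,5) (6,1) (6,1)
{EfrB, EfrD} → row (6,5) (6,5) (3,5) (3,5)
{WktB, WkqB, WkrB, WftB, WfqB, WfrB} → row (6,1) (2,2) (6,1) (2,2)
{WktD, WkqD, WkrD, WftD, WfqD, WfrD} → row (6,4) (2,2) (6,4) (2,2)
That's 8 distinct rows out of 24 strategies.

8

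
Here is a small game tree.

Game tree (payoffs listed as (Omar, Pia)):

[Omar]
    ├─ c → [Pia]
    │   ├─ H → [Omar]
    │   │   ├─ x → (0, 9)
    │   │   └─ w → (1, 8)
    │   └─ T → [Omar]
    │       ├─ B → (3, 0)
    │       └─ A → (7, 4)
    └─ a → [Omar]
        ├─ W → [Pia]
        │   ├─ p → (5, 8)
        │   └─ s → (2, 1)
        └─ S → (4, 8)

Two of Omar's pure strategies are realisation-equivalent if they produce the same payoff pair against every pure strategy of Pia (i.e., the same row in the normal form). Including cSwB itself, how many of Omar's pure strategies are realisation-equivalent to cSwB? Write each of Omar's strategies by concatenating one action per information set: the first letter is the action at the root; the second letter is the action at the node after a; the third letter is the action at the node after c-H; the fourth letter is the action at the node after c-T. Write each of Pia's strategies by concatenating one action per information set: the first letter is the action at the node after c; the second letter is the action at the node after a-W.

Row for cSwB (columns Hp, Hs, Tp, Ts): (1,8) (1,8) (3,0) (3,0).
Under cSwB, Omar's choice at the node after a can never be reached regardless of what Pia does, so varying those choices leaves every outcome unchanged.
Holding the reachable choices fixed and varying the unreachable one freely already gives 2 equivalent strategies.
No other strategy reproduces this row, so those 2 are the full class: cWwB, cSwB.

2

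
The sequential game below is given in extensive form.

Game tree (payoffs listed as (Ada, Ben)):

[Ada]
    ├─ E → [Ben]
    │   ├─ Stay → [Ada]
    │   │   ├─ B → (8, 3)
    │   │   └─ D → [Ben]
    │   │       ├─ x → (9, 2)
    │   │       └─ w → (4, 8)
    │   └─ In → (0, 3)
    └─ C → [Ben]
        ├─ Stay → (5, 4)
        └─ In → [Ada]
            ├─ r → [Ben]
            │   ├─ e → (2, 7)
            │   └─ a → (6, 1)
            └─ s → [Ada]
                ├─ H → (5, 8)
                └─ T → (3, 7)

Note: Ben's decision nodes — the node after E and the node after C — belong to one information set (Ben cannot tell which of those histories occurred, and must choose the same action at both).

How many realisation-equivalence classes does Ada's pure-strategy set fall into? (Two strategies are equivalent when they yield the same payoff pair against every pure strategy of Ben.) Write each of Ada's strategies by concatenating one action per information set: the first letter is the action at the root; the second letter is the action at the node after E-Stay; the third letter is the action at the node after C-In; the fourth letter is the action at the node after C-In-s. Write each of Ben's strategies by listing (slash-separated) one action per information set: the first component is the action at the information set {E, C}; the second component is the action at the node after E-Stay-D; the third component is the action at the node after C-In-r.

5

Ada has 16 pure strategies: EBrH, EBrT, EBsH, EBsT, EDrH, EDrT, EDsH, EDsT, CBrH, CBrT, CBsH, CBsT, CDrH, CDrT, CDsH, CDsT. Columns: Stay/x/e, Stay/x/a, Stay/w/e, Stay/w/a, In/x/e, In/x/a, In/w/e, In/w/a.
{EBrH, EBrT, EBsH, EBsT} → row (8,3) (8,3) (8,3) (8,3) (0,3) (0,3) (0,3) (0,3)
{EDrH, EDrT, EDsH, EDsT} → row (9,2) (9,2) (4,8) (4,8) (0,3) (0,3) (0,3) (0,3)
{CBrH, CBrT, CDrH, CDrT} → row (5,4) (5,4) (5,4) (5,4) (2,7) (6,1) (2,7) (6,1)
{CBsH, CDsH} → row (5,4) (5,4) (5,4) (5,4) (5,8) (5,8) (5,8) (5,8)
{CBsT, CDsT} → row (5,4) (5,4) (5,4) (5,4) (3,7) (3,7) (3,7) (3,7)
That's 5 distinct rows out of 16 strategies.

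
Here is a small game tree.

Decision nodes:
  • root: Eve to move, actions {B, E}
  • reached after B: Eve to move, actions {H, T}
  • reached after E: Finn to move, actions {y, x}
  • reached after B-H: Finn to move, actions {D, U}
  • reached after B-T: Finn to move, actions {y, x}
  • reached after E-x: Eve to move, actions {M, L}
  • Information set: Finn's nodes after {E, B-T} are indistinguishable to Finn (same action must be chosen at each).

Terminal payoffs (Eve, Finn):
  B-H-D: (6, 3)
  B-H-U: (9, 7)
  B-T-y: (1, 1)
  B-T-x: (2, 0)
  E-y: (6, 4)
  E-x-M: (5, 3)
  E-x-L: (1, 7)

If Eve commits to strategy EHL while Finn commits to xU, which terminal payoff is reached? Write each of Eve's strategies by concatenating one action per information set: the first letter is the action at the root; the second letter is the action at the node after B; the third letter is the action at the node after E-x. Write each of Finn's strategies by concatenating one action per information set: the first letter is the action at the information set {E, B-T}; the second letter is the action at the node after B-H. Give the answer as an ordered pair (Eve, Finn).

Trace the play path from the root:
  Eve plays E
  Finn plays x at [E]
  Eve plays L at [E-x]
→ terminal payoff (1, 7).
(Eve's choice at the node after B is never reached on this path, so it doesn't affect the outcome.)

(1, 7)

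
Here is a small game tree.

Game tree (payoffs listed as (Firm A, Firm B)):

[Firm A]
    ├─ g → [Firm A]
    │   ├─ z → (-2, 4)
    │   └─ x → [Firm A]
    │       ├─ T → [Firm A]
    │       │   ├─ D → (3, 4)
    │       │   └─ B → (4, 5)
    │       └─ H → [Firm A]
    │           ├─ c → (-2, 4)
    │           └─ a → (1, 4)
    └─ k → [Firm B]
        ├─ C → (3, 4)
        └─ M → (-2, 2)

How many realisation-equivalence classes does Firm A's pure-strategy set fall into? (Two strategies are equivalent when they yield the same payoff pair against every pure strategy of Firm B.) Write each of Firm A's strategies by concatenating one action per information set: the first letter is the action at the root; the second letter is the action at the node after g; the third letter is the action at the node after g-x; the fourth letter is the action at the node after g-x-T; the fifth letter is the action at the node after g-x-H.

Firm A has 32 pure strategies: gzTDc, gzTDa, gzTBc, gzTBa, gzHDc, gzHDa, gzHBc, gzHBa, gxTDc, gxTDa, gxTBc, gxTBa, gxHDc, gxHDa, gxHBc, gxHBa, kzTDc, kzTDa, kzTBc, kzTBa, kzHDc, kzHDa, kzHBc, kzHBa, kxTDc, kxTDa, kxTBc, kxTBa, kxHDc, kxHDa, kxHBc, kxHBa. Columns: C, M.
{gzTDc, gzTDa, gzTBc, gzTBa, gzHDc, gzHDa, gzHBc, gzHBa, gxHDc, gxHBc} → row (-2,4) (-2,4)
{gxTDc, gxTDa} → row (3,4) (3,4)
{gxTBc, gxTBa} → row (4,5) (4,5)
{gxHDa, gxHBa} → row (1,4) (1,4)
{kzTDc, kzTDa, kzTBc, kzTBa, kzHDc, kzHDa, kzHBc, kzHBa, kxTDc, kxTDa, kxTBc, kxTBa, kxHDc, kxHDa, kxHBc, kxHBa} → row (3,4) (-2,2)
That's 5 distinct rows out of 32 strategies.

5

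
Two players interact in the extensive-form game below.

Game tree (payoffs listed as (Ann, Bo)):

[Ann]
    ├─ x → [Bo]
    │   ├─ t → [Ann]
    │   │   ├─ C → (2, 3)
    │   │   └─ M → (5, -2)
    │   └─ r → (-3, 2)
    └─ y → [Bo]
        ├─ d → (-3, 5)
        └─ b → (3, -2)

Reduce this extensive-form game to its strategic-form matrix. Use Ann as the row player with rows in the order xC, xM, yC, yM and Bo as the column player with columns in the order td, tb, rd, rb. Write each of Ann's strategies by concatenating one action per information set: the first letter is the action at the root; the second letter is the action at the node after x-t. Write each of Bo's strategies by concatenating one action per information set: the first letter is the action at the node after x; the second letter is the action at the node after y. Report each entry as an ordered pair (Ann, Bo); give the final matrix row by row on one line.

xC: (2,3) (2,3) (-3,2) (-3,2) | xM: (5,-2) (5,-2) (-3,2) (-3,2) | yC: (-3,5) (3,-2) (-3,5) (3,-2) | yM: (-3,5) (3,-2) (-3,5) (3,-2)

Row xC: td→(2,3), tb→(2,3), rd→(-3,2), rb→(-3,2)
Row xM: td→(5,-2), tb→(5,-2), rd→(-3,2), rb→(-3,2)
Row yC: td→(-3,5), tb→(3,-2), rd→(-3,5), rb→(3,-2)
Row yM: td→(-3,5), tb→(3,-2), rd→(-3,5), rb→(3,-2)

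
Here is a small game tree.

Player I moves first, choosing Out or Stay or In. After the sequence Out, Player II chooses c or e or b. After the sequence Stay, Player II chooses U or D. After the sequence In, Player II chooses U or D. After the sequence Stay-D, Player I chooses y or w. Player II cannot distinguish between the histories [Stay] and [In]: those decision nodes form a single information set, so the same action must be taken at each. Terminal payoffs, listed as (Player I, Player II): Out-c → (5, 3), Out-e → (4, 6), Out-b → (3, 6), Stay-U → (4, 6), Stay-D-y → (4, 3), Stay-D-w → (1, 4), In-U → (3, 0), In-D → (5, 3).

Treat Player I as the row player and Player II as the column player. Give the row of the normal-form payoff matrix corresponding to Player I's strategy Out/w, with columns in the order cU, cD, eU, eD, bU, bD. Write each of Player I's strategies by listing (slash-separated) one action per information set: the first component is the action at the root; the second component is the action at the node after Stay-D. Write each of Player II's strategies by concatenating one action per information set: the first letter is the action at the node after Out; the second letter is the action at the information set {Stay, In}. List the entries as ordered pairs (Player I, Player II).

(5,3) (5,3) (4,6) (4,6) (3,6) (3,6)

vs cU: Player I plays Out → Player II plays c at [Out] → (5, 3)
vs cD: Player I plays Out → Player II plays c at [Out] → (5, 3)
vs eU: Player I plays Out → Player II plays e at [Out] → (4, 6)
vs eD: Player I plays Out → Player II plays e at [Out] → (4, 6)
vs bU: Player I plays Out → Player II plays b at [Out] → (3, 6)
vs bD: Player I plays Out → Player II plays b at [Out] → (3, 6)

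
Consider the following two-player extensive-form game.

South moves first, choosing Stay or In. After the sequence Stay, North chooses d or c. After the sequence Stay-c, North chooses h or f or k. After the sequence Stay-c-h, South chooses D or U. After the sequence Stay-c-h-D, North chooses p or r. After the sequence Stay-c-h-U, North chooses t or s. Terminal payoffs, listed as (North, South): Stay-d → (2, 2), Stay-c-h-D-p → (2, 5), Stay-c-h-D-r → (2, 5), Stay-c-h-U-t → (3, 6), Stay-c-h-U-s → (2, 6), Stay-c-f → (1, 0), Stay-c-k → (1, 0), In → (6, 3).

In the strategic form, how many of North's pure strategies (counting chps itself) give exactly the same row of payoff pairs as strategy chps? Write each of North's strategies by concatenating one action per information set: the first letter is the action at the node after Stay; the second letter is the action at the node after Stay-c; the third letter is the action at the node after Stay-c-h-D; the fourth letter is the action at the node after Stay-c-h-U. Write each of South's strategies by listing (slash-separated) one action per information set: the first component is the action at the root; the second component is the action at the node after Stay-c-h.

2

Row for chps (columns Stay/D, Stay/U, In/D, In/U): (2,5) (2,6) (6,3) (6,3).
Every one of North's information sets is on the play path for some reply by South when North follows chps.
Even so, chrs happens to produce the same payoff in every column — so 2 strategies share this row.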